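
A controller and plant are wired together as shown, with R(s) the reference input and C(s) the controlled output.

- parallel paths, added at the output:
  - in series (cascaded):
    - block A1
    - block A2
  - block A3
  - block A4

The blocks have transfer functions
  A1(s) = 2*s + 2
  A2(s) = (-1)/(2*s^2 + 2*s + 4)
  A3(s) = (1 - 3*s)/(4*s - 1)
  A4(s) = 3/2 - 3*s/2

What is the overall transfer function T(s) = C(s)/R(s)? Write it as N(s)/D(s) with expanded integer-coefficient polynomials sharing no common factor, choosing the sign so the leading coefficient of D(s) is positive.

The answer is (-12*s^4 - 3*s^3 - 24*s^2 + 11*s)/(8*s^3 + 6*s^2 + 14*s - 4).

Reasoning:
1. series reduction of A1, A2: (-s - 1)/(s^2 + s + 2)
2. combine (A1*A2), A3, A4 in parallel, which is the overall transfer function T(s) = C(s)/R(s) in lowest terms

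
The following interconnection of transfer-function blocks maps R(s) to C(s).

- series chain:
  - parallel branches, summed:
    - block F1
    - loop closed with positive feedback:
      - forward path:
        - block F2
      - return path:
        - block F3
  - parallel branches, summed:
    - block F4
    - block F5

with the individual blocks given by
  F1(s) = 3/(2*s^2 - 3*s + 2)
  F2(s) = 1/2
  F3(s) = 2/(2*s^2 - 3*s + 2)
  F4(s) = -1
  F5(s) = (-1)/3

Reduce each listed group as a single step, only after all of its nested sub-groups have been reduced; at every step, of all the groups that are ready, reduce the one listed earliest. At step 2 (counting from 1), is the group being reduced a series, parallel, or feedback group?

[1] feedback reduction of F2, F3
[2] parallel reduction of F1, [F2/(1-F2*F3)]
[3] add F4, F5 (parallel)
[4] cascade (F1+[F2/(1-F2*F3)]), (F4+F5)
At step 2 the group reduced is parallel.

Answer: parallel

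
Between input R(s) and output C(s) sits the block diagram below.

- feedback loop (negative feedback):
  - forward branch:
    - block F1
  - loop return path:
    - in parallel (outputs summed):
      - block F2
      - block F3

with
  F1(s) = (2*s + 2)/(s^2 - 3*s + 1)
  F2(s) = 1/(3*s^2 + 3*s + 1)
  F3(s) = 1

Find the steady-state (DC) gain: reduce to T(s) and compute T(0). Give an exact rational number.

Step 1 - sum the parallel branches F2, F3: (3*s^2 + 3*s + 2)/(3*s^2 + 3*s + 1)
Step 2 - feedback reduction of F1, (F2+F3): (6*s^3 + 12*s^2 + 8*s + 2)/(3*s^4 + 7*s^2 + 10*s + 5)
That last expression is T(s); at s = 0 only the constant terms survive, so T(0) = 2/5.

Therefore the answer is 2/5.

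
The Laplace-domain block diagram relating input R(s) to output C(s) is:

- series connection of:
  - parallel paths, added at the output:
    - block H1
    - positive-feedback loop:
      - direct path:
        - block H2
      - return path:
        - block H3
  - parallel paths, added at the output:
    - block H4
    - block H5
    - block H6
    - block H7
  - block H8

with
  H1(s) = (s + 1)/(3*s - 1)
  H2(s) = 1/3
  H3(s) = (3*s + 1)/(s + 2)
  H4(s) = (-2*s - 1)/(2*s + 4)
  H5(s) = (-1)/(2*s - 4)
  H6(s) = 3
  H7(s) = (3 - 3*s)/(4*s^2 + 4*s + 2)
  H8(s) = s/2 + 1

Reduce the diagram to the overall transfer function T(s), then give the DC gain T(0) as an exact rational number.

The answer is -27/10.

Reasoning:
Step 1. apply the feedback formula to H2, H3 = s/5 + 2/5
Step 2. add H1, [H2/(1-H2*H3)] (parallel) = (3*s^2 + 10*s + 3)/(15*s - 5)
Step 3. combine H4, H5, H6, H7 in parallel = (8*s^4 + 9*s^3 - 37*s^2 - 34*s - 36)/(4*s^4 + 4*s^3 - 14*s^2 - 16*s - 8)
Step 4. multiply (H1+[H2/(1-H2*H3)]), (H4+H5+H6+H7), H8 (series) = (24*s^6 + 107*s^5 + 3*s^4 - 445*s^3 - 559*s^2 - 462*s - 108)/(120*s^4 - 160*s^3 - 140*s^2 - 60*s + 40)
Step 4 gives the overall T(s). Then T(0) = -108/40 = -27/10.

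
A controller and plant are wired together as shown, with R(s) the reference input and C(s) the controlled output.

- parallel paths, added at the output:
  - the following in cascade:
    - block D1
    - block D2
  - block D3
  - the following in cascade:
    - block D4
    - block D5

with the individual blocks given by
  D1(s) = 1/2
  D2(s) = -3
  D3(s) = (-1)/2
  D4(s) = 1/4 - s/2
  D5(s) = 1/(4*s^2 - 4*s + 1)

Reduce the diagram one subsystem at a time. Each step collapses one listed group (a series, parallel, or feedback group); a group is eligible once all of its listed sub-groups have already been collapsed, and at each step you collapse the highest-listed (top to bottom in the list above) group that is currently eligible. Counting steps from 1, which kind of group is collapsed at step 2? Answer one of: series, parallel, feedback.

Step 1 - reduce the series chain D1, D2
Step 2 - reduce the series chain D4, D5
Step 3 - reduce the parallel group (D1*D2), D3, (D4*D5)
Step 2: series.

Therefore the answer is series.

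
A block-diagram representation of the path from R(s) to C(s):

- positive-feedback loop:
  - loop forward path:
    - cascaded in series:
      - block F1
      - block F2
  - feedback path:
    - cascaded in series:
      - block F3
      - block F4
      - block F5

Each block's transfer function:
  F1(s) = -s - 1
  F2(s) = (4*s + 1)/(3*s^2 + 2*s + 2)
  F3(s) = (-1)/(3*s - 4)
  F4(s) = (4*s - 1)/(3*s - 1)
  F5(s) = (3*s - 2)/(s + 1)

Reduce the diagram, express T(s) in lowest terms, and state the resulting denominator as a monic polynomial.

First reduce the diagram to T(s).

[1] reduce the series chain F1, F2, giving (-4*s^2 - 5*s - 1)/(3*s^2 + 2*s + 2)
[2] multiply F3, F4, F5 (series), giving (-12*s^2 + 11*s - 2)/(9*s^3 - 6*s^2 - 11*s + 4)
[3] close the feedback loop around (F1*F2), (F3*F4*F5), giving (-36*s^4 + 15*s^3 + 50*s^2 - 5*s - 4)/(27*s^4 - 75*s^3 + 32*s^2 - 19*s + 6)
The result of step 3 is T(s) in lowest terms. Its denominator has leading coefficient 27; dividing the denominator through by 27 makes it monic.

Answer: s^4 - 25*s^3/9 + 32*s^2/27 - 19*s/27 + 2/9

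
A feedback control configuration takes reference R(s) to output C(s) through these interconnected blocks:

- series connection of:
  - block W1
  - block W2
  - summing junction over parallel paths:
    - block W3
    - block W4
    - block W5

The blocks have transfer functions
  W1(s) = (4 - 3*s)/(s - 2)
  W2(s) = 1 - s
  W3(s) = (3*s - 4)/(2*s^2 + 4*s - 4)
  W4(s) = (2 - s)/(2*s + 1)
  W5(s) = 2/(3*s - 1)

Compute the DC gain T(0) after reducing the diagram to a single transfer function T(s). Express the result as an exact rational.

First reduce the diagram to T(s).

1. parallel reduction of W3, W4, W5: (-6*s^4 + 28*s^3 + 35*s^2 - 51*s + 4)/(12*s^4 + 26*s^3 - 22*s^2 - 8*s + 4)
2. series reduction of W1, W2, (W3+W4+W5): (-18*s^6 + 126*s^5 - 115*s^4 - 286*s^3 + 509*s^2 - 232*s + 16)/(12*s^5 + 2*s^4 - 74*s^3 + 36*s^2 + 20*s - 8)
Evaluating the step-2 result (the overall T(s)) at s = 0 gives T(0) = 16/(-8) = -2.

Answer: -2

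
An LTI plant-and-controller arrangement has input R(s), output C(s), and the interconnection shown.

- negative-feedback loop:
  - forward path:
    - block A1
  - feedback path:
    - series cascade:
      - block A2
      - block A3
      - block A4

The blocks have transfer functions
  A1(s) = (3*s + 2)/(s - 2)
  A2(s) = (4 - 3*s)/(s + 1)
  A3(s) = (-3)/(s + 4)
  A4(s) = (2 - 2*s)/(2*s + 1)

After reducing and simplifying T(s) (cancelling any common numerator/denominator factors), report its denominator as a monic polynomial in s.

1. multiply A2, A3, A4 (series); result (-18*s^2 + 42*s - 24)/(2*s^3 + 11*s^2 + 13*s + 4)
2. close the feedback loop around A1, (A2*A3*A4); result (6*s^4 + 37*s^3 + 61*s^2 + 38*s + 8)/(2*s^4 - 47*s^3 + 81*s^2 - 10*s - 56)
That last expression is T(s), already simplified. Scaling its denominator by 1/2 (the reciprocal of the leading coefficient) yields the monic denominator.

Hence the answer: s^4 - 47*s^3/2 + 81*s^2/2 - 5*s - 28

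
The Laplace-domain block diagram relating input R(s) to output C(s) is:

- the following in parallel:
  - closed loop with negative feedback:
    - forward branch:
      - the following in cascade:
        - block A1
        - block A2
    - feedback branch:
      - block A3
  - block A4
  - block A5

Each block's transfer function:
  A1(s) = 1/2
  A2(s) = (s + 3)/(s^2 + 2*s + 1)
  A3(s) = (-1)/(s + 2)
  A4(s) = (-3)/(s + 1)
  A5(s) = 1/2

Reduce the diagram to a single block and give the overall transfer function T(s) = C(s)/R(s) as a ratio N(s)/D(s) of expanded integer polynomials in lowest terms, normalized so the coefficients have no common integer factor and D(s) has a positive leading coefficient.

The answer is (2*s^4 - 19*s^2 - 22*s + 7)/(4*s^4 + 20*s^3 + 34*s^2 + 20*s + 2).

Reasoning:
Step 1 - reduce the series chain A1, A2: (s + 3)/(2*s^2 + 4*s + 2)
Step 2 - feedback reduction of (A1*A2), A3: (s^2 + 5*s + 6)/(2*s^3 + 8*s^2 + 9*s + 1)
Step 3 - sum the parallel branches [(A1*A2)/(1+(A1*A2)*A3)], A4, A5: this yields T(s), and no further normalization is needed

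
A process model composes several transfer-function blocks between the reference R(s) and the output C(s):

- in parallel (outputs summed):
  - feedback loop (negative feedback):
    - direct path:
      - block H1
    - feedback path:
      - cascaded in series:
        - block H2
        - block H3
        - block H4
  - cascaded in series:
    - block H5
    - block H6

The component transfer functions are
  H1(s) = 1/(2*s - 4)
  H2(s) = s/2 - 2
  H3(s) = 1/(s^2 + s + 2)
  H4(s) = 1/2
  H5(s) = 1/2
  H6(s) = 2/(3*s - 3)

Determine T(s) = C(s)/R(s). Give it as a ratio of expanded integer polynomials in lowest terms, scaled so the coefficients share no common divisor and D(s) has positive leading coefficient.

Answer: (20*s^3 - 8*s^2 + 13*s - 60)/(24*s^4 - 48*s^3 + 27*s^2 - 111*s + 108)

Working:
Step 1 - combine H2, H3, H4 in series gives (s - 4)/(4*s^2 + 4*s + 8)
Step 2 - reduce the feedback loop with forward H1 and return (H2*H3*H4) gives (4*s^2 + 4*s + 8)/(8*s^3 - 8*s^2 + s - 36)
Step 3 - multiply H5, H6 (series) gives 1/(3*s - 3)
Step 4 - add [H1/(1+H1*(H2*H3*H4))], (H5*H6) (parallel): this yields T(s), and no further normalization is needed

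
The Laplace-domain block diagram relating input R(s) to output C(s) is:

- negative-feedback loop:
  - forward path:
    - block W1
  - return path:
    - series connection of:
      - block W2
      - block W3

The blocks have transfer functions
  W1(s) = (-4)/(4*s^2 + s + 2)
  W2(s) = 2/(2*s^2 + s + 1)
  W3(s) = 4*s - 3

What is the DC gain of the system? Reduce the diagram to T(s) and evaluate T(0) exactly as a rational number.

Step 1: cascade W2, W3 -> (8*s - 6)/(2*s^2 + s + 1)
Step 2: collapse the loop (W1 forward, (W2*W3) return) -> (-8*s^2 - 4*s - 4)/(8*s^4 + 6*s^3 + 9*s^2 - 29*s + 26)
DC gain: substitute s = 0 into T(s) from step 2: T(0) = -4/26 = -2/13.

Hence the answer: -2/13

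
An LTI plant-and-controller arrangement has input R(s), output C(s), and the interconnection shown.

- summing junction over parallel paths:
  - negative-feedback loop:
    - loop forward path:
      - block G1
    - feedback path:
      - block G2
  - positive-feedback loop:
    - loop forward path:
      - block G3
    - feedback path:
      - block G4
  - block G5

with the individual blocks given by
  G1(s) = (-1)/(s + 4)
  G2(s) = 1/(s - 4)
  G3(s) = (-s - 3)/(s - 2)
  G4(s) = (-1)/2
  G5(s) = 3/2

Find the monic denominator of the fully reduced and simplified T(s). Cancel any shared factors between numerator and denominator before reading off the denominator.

Reducing step by step:

1. close the feedback loop around G1, G2 gives (4 - s)/(s^2 - 17)
2. close the feedback loop around G3, G4 gives (-2*s - 6)/(s - 7)
3. add [G1/(1+G1*G2)], [G3/(1-G3*G4)], G5 (parallel) gives (-s^3 - 35*s^2 + 39*s + 505)/(2*s^3 - 14*s^2 - 34*s + 238)
No further cancellation is possible in the step-3 result, so that is T(s). Its denominator becomes monic after dividing by the leading coefficient 2.

Answer: s^3 - 7*s^2 - 17*s + 119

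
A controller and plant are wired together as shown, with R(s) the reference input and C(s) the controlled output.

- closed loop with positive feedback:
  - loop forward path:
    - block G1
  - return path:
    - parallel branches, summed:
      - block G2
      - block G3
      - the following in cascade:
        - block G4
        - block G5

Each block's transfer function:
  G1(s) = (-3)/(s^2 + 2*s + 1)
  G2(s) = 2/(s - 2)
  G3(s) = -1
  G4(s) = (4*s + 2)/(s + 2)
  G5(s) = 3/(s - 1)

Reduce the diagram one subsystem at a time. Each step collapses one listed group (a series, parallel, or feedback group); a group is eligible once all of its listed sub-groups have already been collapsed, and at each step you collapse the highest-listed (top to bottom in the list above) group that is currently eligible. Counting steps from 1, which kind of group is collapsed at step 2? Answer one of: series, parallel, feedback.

The answer is parallel.

Reasoning:
(1) reduce the series chain G4, G5
(2) reduce the parallel group G2, G3, (G4*G5)
(3) collapse the loop (G1 forward, (G2+G3+(G4*G5)) return)
Step 2 collapses a parallel group.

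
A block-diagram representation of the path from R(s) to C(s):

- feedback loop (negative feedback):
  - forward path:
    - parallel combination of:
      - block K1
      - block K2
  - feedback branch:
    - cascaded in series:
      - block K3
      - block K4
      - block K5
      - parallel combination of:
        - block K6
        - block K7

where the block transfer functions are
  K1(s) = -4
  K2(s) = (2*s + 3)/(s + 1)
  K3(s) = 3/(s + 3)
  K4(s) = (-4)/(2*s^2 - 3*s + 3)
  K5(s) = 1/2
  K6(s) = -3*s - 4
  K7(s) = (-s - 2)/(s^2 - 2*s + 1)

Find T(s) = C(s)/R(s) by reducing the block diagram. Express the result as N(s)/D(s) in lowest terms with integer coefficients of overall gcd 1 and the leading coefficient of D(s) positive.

Reducing step by step:

(1) reduce the parallel group K1, K2 gives (-2*s - 1)/(s + 1)
(2) sum the parallel branches K6, K7 gives (-3*s^3 + 2*s^2 + 4*s - 6)/(s^2 - 2*s + 1)
(3) reduce the series chain K3, K4, K5, (K6+K7) gives (18*s^3 - 12*s^2 - 24*s + 36)/(2*s^5 - s^4 - 10*s^3 + 24*s^2 - 24*s + 9)
(4) feedback reduction of (K1+K2), (K3*K4*K5*(K6+K7)); the result is T(s) itself (integer coefficients, no common factor, positive leading denominator coefficient)

Answer: (-4*s^6 + 21*s^4 - 38*s^3 + 24*s^2 + 6*s - 9)/(2*s^6 + s^5 - 47*s^4 + 20*s^3 + 60*s^2 - 63*s - 27)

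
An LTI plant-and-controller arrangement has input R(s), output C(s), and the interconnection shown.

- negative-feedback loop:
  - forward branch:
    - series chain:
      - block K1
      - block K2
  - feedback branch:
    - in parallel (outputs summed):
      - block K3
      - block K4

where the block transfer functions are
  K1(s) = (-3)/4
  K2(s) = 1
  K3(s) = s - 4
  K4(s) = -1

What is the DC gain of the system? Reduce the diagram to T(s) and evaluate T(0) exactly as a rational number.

Reducing step by step:

Step 1: combine K1, K2 in series -> (-3)/4
Step 2: sum the parallel branches K3, K4 -> s - 5
Step 3: collapse the loop ((K1*K2) forward, (K3+K4) return) -> 3/(3*s - 19)
DC gain: substitute s = 0 into T(s) from step 3: T(0) = 3/(-19) = -3/19.

Answer: -3/19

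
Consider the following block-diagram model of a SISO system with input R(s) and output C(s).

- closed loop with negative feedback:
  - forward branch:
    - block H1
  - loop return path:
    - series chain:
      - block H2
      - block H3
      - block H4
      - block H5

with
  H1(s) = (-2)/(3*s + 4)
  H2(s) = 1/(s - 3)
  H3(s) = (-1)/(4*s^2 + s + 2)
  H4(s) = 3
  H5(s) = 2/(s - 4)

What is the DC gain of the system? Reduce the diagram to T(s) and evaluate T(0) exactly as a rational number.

Step 1: combine H2, H3, H4, H5 in series, giving (-6)/(4*s^4 - 27*s^3 + 43*s^2 - 2*s + 24)
Step 2: collapse the loop (H1 forward, (H2*H3*H4*H5) return), giving (-8*s^4 + 54*s^3 - 86*s^2 + 4*s - 48)/(12*s^5 - 65*s^4 + 21*s^3 + 166*s^2 + 64*s + 108)
That last expression is T(s); at s = 0 only the constant terms survive, so T(0) = -48/108 = -4/9.

Therefore the answer is -4/9.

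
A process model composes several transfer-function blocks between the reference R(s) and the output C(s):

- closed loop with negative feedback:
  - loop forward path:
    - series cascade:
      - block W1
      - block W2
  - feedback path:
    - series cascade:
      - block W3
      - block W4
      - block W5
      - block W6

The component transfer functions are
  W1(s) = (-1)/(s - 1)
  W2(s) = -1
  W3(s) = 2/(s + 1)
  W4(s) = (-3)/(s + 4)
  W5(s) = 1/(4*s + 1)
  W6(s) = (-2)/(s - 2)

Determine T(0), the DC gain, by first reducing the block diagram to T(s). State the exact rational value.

First reduce the diagram to T(s).

Step 1. reduce the series chain W1, W2, giving 1/(s - 1)
Step 2. multiply W3, W4, W5, W6 (series), giving 12/(4*s^4 + 13*s^3 - 21*s^2 - 38*s - 8)
Step 3. reduce the feedback loop with forward (W1*W2) and return (W3*W4*W5*W6), giving (4*s^4 + 13*s^3 - 21*s^2 - 38*s - 8)/(4*s^5 + 9*s^4 - 34*s^3 - 17*s^2 + 30*s + 20)
DC gain: substitute s = 0 into T(s) from step 3: T(0) = -8/20 = -2/5.

Answer: -2/5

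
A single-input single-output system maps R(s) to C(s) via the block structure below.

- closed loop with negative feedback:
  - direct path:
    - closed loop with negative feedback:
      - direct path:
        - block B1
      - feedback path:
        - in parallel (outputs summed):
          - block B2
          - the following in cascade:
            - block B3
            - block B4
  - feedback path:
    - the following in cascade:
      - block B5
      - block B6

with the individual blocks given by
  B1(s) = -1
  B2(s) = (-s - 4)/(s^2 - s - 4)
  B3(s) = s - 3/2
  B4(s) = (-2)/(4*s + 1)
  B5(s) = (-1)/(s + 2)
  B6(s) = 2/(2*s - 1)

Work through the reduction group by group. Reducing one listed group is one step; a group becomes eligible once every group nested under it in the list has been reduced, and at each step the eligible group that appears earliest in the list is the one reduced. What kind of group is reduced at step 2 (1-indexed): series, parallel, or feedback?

[1] reduce the series chain B3, B4
[2] add B2, (B3*B4) (parallel)
[3] reduce the feedback loop with forward B1 and return (B2+(B3*B4))
[4] series reduction of B5, B6
[5] close the feedback loop around [B1/(1+B1*(B2+(B3*B4)))], (B5*B6)
Step 2: parallel.

Answer: parallel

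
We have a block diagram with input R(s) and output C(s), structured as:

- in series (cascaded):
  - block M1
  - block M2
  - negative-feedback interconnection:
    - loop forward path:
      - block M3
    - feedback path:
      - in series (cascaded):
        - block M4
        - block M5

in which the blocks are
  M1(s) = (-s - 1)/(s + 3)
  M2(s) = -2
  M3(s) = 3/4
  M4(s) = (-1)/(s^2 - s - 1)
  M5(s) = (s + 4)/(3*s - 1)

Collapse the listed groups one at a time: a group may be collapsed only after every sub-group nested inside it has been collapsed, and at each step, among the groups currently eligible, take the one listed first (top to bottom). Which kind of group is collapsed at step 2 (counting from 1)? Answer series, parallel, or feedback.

Reducing step by step:

1. reduce the series chain M4, M5
2. feedback reduction of M3, (M4*M5)
3. multiply M1, M2, [M3/(1+M3*(M4*M5))] (series)
Step 2 collapses a feedback group.

Answer: feedback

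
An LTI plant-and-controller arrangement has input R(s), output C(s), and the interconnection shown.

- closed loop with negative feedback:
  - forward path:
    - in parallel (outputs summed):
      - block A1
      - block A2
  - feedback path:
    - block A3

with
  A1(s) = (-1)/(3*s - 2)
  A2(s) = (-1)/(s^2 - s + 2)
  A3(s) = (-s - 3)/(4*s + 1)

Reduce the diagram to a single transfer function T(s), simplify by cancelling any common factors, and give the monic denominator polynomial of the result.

(1) sum the parallel branches A1, A2: (-s^2 - 2*s)/(3*s^3 - 5*s^2 + 8*s - 4)
(2) reduce the feedback loop with forward (A1+A2) and return A3: (-4*s^3 - 9*s^2 - 2*s)/(12*s^4 - 16*s^3 + 32*s^2 - 2*s - 4)
No further cancellation is possible in the step-2 result, so that is T(s). Its denominator becomes monic after dividing by the leading coefficient 12.

Answer: s^4 - 4*s^3/3 + 8*s^2/3 - s/6 - 1/3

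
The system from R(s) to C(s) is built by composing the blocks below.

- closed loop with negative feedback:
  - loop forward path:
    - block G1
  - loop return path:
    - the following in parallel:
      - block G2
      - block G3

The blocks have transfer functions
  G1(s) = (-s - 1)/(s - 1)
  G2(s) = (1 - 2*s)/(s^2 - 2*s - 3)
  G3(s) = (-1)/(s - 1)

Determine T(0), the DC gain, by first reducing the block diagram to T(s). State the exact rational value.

The answer is 3/5.

Reasoning:
1. add G2, G3 (parallel): (-3*s^2 + 5*s + 2)/(s^3 - 3*s^2 - s + 3)
2. feedback reduction of G1, (G2+G3): (-s^3 + 3*s^2 + s - 3)/(s^3 - 2*s^2 + 2*s - 5)
Step 2 gives the overall T(s). Then T(0) = -3/(-5) = 3/5.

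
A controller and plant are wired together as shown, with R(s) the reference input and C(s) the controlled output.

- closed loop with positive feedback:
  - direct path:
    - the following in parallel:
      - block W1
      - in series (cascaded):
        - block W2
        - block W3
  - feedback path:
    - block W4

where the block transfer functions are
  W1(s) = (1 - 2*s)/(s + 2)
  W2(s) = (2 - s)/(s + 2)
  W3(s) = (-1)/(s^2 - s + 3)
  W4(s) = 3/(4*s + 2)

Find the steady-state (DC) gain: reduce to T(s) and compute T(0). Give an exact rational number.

First reduce the diagram to T(s).

[1] combine W2, W3 in series gives (s - 2)/(s^3 + s^2 + s + 6)
[2] parallel reduction of W1, (W2*W3) gives (-2*s^3 + 3*s^2 - 6*s + 1)/(s^3 + s^2 + s + 6)
[3] reduce the feedback loop with forward (W1+(W2*W3)) and return W4 gives (-8*s^4 + 8*s^3 - 18*s^2 - 8*s + 2)/(4*s^4 + 12*s^3 - 3*s^2 + 44*s + 9)
Evaluating the step-3 result (the overall T(s)) at s = 0 gives T(0) = 2/9.

Answer: 2/9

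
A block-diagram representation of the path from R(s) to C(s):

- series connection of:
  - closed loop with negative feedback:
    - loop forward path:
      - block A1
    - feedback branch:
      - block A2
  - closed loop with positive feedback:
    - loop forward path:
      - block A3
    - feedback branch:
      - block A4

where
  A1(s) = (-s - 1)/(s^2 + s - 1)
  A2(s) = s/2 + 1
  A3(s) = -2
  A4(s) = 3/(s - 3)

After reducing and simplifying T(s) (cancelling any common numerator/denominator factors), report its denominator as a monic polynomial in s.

Step 1: reduce the feedback loop with forward A1 and return A2: (-2*s - 2)/(s^2 - s - 4)
Step 2: feedback reduction of A3, A4: (6 - 2*s)/(s + 3)
Step 3: series reduction of [A1/(1+A1*A2)], [A3/(1-A3*A4)]: (4*s^2 - 8*s - 12)/(s^3 + 2*s^2 - 7*s - 12)
No further cancellation is possible in the step-3 result, so that is T(s). Its denominator is already monic.

Answer: s^3 + 2*s^2 - 7*s - 12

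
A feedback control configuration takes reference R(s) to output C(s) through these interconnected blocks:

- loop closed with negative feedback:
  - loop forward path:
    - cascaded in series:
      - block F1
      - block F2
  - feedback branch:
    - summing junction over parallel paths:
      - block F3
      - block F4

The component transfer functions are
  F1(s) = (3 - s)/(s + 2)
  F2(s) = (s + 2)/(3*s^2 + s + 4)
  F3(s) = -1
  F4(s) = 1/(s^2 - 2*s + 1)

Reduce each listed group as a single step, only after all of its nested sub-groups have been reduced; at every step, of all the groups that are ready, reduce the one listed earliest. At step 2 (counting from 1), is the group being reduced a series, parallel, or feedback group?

[1] reduce the series chain F1, F2
[2] parallel reduction of F3, F4
[3] collapse the loop ((F1*F2) forward, (F3+F4) return)
At step 2 the group reduced is parallel.

Answer: parallel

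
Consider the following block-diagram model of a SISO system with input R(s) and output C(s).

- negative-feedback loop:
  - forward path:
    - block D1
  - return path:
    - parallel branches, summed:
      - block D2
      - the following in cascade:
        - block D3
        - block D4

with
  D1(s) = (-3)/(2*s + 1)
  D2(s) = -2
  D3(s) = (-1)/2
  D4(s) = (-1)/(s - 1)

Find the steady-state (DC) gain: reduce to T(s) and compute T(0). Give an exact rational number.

1. combine D3, D4 in series = 1/(2*s - 2)
2. add D2, (D3*D4) (parallel) = (5 - 4*s)/(2*s - 2)
3. reduce the feedback loop with forward D1 and return (D2+(D3*D4)) = (6 - 6*s)/(4*s^2 + 10*s - 17)
Evaluating the step-3 result (the overall T(s)) at s = 0 gives T(0) = 6/(-17) = -6/17.

Therefore the answer is -6/17.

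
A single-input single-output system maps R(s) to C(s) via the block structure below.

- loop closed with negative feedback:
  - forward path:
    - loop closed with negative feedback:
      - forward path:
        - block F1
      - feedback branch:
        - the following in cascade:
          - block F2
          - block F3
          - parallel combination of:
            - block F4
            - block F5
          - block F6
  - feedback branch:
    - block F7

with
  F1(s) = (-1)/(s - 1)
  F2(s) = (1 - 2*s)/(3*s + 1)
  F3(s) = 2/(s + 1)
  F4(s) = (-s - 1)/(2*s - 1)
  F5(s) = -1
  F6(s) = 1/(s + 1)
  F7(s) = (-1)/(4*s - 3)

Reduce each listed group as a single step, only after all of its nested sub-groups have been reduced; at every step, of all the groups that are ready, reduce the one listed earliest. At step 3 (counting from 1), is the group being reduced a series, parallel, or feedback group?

Reducing step by step:

[1] add F4, F5 (parallel)
[2] series reduction of F2, F3, (F4+F5), F6
[3] reduce the feedback loop with forward F1 and return (F2*F3*(F4+F5)*F6)
[4] close the feedback loop around [F1/(1+F1*(F2*F3*(F4+F5)*F6))], F7
The group at step 3 is a feedback group.

Answer: feedback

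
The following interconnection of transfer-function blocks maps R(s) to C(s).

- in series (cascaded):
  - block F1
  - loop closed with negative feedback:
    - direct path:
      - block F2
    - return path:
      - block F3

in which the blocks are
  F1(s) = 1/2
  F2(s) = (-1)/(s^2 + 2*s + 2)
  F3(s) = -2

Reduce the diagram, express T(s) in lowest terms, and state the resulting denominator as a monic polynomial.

1. apply the feedback formula to F2, F3 -> (-1)/(s^2 + 2*s + 4)
2. series reduction of F1, [F2/(1+F2*F3)] -> (-1)/(2*s^2 + 4*s + 8)
The result of step 2 is T(s) in lowest terms. Its denominator has leading coefficient 2; dividing the denominator through by 2 makes it monic.

Final answer: s^2 + 2*s + 4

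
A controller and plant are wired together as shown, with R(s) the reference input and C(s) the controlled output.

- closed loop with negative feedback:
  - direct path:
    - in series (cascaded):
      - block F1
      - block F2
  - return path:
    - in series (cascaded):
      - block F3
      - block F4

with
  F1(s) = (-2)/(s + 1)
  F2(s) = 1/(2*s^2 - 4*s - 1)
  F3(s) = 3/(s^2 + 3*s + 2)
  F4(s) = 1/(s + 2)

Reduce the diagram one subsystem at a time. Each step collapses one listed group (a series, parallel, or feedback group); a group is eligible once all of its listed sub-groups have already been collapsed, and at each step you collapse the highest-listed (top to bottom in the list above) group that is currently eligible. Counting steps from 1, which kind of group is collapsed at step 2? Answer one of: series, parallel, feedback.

The answer is series.

Reasoning:
Step 1. series reduction of F1, F2
Step 2. cascade F3, F4
Step 3. reduce the feedback loop with forward (F1*F2) and return (F3*F4)
At step 2 the group reduced is series.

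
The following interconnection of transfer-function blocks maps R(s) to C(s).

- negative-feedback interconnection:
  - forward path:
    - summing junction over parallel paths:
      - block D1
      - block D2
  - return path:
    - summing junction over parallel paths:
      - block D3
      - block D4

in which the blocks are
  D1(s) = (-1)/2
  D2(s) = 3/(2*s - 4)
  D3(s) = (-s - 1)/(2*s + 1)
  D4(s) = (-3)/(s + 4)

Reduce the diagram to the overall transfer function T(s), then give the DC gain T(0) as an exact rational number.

Step 1 - add D1, D2 (parallel), giving (5 - s)/(2*s - 4)
Step 2 - sum the parallel branches D3, D4, giving (-s^2 - 11*s - 7)/(2*s^2 + 9*s + 4)
Step 3 - collapse the loop ((D1+D2) forward, (D3+D4) return), giving (-2*s^3 + s^2 + 41*s + 20)/(5*s^3 + 16*s^2 - 76*s - 51)
Step 3 gives the overall T(s). Then T(0) = 20/(-51) = -20/51.

Answer: -20/51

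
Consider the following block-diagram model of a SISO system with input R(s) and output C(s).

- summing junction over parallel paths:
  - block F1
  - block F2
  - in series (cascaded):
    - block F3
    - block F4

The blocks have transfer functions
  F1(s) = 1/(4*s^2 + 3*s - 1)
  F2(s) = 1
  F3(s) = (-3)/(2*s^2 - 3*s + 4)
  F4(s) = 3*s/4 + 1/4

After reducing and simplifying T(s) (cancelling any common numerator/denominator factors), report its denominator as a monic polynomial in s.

The answer is s^4 - 3*s^3/4 + 5*s^2/8 + 15*s/8 - 1/2.

Reasoning:
[1] series reduction of F3, F4 = (-9*s - 3)/(8*s^2 - 12*s + 16)
[2] reduce the parallel group F1, F2, (F3*F4) = (32*s^4 - 60*s^3 - 11*s^2 + 48*s + 3)/(32*s^4 - 24*s^3 + 20*s^2 + 60*s - 16)
No further cancellation is possible in the step-2 result, so that is T(s). Its denominator becomes monic after dividing by the leading coefficient 32.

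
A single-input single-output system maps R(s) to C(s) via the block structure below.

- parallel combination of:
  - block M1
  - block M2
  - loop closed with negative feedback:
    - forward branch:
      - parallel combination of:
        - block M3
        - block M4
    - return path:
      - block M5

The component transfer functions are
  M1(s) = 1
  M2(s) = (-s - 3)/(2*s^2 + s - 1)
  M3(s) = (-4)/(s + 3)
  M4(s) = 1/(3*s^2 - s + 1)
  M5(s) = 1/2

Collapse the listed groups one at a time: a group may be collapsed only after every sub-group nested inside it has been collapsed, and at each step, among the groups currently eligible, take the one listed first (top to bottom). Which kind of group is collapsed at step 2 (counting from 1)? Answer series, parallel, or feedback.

Answer: feedback

Working:
1. add M3, M4 (parallel)
2. apply the feedback formula to (M3+M4), M5
3. reduce the parallel group M1, M2, [(M3+M4)/(1+(M3+M4)*M5)]
At step 2 the group reduced is feedback.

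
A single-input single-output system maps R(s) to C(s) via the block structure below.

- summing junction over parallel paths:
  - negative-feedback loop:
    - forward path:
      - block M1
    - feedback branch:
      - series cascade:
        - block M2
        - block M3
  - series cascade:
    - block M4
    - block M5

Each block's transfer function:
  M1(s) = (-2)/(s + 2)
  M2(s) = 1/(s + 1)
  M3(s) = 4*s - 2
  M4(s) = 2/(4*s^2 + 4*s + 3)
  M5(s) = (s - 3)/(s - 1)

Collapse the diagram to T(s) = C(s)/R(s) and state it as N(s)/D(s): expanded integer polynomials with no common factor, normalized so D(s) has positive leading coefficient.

Answer: (-8*s^4 - 6*s^3 - 14*s^2 + 50*s - 30)/(4*s^5 - 20*s^4 + 23*s^3 + 2*s^2 + 9*s - 18)

Working:
(1) reduce the series chain M2, M3: (4*s - 2)/(s + 1)
(2) reduce the feedback loop with forward M1 and return (M2*M3): (-2*s - 2)/(s^2 - 5*s + 6)
(3) combine M4, M5 in series: (2*s - 6)/(4*s^3 - s - 3)
(4) add [M1/(1+M1*(M2*M3))], (M4*M5) (parallel): this yields T(s), and no further normalization is needed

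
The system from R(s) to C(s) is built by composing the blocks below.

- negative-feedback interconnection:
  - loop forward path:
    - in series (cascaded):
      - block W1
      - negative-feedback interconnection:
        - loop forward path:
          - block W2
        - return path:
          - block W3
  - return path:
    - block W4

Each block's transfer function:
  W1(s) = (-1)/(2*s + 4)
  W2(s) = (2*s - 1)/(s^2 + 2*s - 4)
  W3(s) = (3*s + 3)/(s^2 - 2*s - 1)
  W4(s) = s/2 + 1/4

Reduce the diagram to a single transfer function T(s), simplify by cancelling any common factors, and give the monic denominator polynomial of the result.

First reduce the diagram to T(s).

Step 1. close the feedback loop around W2, W3 = (2*s^3 - 5*s^2 + 1)/(s^4 - 3*s^2 + 9*s + 1)
Step 2. cascade W1, [W2/(1+W2*W3)] = (-2*s^3 + 5*s^2 - 1)/(2*s^5 + 4*s^4 - 6*s^3 + 6*s^2 + 38*s + 4)
Step 3. apply the feedback formula to (W1*[W2/(1+W2*W3)]), W4 = (-8*s^3 + 20*s^2 - 4)/(8*s^5 + 12*s^4 - 16*s^3 + 29*s^2 + 150*s + 15)
The result of step 3 is T(s) in lowest terms. Its denominator has leading coefficient 8; dividing the denominator through by 8 makes it monic.

Answer: s^5 + 3*s^4/2 - 2*s^3 + 29*s^2/8 + 75*s/4 + 15/8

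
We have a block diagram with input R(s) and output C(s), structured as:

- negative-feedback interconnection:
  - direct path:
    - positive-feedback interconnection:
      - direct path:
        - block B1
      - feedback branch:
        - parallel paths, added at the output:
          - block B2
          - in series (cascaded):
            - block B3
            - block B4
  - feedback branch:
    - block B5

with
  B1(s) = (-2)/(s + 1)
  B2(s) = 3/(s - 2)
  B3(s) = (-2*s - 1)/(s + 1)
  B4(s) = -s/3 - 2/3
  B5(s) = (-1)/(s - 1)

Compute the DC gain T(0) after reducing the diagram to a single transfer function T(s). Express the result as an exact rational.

Step 1: cascade B3, B4, giving (2*s^2 + 5*s + 2)/(3*s + 3)
Step 2: combine B2, (B3*B4) in parallel, giving (2*s^3 + s^2 + s + 5)/(3*s^2 - 3*s - 6)
Step 3: feedback reduction of B1, (B2+(B3*B4)), giving (-6*s^2 + 6*s + 12)/(7*s^3 + 2*s^2 - 7*s + 4)
Step 4: close the feedback loop around [B1/(1-B1*(B2+(B3*B4)))], B5, giving (-6*s^3 + 12*s^2 + 6*s - 12)/(7*s^4 - 5*s^3 - 3*s^2 + 5*s - 16)
The step-4 result is T(s). Setting s = 0: T(0) = -12/(-16) = 3/4.

Therefore the answer is 3/4.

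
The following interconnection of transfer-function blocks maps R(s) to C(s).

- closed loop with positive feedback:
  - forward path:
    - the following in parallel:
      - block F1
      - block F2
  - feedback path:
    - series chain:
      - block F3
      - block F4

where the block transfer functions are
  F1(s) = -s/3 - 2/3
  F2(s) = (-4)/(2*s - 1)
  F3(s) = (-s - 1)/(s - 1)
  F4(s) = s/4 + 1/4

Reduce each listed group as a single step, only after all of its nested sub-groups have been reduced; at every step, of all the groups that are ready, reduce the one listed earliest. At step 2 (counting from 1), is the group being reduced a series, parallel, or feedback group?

The answer is series.

Reasoning:
Step 1: combine F1, F2 in parallel
Step 2: series reduction of F3, F4
Step 3: reduce the feedback loop with forward (F1+F2) and return (F3*F4)
The group at step 2 is a series group.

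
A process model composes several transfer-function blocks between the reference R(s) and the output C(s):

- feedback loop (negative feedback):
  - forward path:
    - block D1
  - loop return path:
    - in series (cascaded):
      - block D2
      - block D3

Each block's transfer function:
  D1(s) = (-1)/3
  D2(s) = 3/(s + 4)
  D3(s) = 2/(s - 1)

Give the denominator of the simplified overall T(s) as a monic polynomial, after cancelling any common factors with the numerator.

Step 1. cascade D2, D3 gives 6/(s^2 + 3*s - 4)
Step 2. reduce the feedback loop with forward D1 and return (D2*D3) gives (-s^2 - 3*s + 4)/(3*s^2 + 9*s - 18)
Step 2 gives the fully reduced T(s), with no common factor left to cancel. The denominator's leading coefficient is 3, so divide each of its coefficients by 3 to get the monic form.

Hence the answer: s^2 + 3*s - 6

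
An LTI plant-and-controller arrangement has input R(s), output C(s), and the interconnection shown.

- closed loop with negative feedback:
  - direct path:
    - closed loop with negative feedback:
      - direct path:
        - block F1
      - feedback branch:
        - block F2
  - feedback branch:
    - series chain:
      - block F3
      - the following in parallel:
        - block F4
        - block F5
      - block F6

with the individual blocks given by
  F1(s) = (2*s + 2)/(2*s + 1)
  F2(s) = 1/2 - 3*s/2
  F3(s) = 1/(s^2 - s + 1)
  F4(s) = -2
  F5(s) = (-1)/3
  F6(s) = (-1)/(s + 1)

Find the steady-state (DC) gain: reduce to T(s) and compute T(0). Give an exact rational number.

Reducing step by step:

(1) reduce the feedback loop with forward F1 and return F2: (-2*s - 2)/(3*s^2 - 2)
(2) combine F4, F5 in parallel: (-7)/3
(3) cascade F3, (F4+F5), F6: 7/(3*s^3 + 3)
(4) apply the feedback formula to [F1/(1+F1*F2)], (F3*(F4+F5)*F6): (-6*s^3 - 6)/(9*s^4 - 9*s^3 + 3*s^2 + 6*s - 20)
Step 4 gives the overall T(s). Then T(0) = -6/(-20) = 3/10.

Answer: 3/10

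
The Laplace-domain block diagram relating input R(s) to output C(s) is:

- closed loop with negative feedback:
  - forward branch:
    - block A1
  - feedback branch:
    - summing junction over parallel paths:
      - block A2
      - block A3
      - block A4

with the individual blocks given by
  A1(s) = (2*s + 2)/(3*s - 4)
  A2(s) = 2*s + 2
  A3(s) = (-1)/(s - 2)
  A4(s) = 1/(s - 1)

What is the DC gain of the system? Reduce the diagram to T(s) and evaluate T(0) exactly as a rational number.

(1) add A2, A3, A4 (parallel): (2*s^3 - 4*s^2 - 2*s + 3)/(s^2 - 3*s + 2)
(2) feedback reduction of A1, (A2+A3+A4): (2*s^3 - 4*s^2 - 2*s + 4)/(4*s^4 - s^3 - 25*s^2 + 20*s - 2)
Evaluating the step-2 result (the overall T(s)) at s = 0 gives T(0) = 4/(-2) = -2.

Hence the answer: -2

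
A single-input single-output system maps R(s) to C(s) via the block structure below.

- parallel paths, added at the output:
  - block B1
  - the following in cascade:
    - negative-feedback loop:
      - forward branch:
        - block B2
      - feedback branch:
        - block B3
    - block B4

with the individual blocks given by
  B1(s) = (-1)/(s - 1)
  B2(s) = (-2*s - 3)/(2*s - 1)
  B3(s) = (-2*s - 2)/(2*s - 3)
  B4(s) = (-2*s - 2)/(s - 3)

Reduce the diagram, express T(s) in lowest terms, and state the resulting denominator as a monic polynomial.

The answer is s^4 - 15*s^3/4 + 25*s^2/8 - 15*s/4 + 27/8.

Reasoning:
Step 1. apply the feedback formula to B2, B3: (9 - 4*s^2)/(8*s^2 + 2*s + 9)
Step 2. cascade [B2/(1+B2*B3)], B4: (8*s^3 + 8*s^2 - 18*s - 18)/(8*s^3 - 22*s^2 + 3*s - 27)
Step 3. reduce the parallel group B1, ([B2/(1+B2*B3)]*B4): (8*s^4 - 8*s^3 - 4*s^2 - 3*s + 45)/(8*s^4 - 30*s^3 + 25*s^2 - 30*s + 27)
No further cancellation is possible in the step-3 result, so that is T(s). Its denominator becomes monic after dividing by the leading coefficient 8.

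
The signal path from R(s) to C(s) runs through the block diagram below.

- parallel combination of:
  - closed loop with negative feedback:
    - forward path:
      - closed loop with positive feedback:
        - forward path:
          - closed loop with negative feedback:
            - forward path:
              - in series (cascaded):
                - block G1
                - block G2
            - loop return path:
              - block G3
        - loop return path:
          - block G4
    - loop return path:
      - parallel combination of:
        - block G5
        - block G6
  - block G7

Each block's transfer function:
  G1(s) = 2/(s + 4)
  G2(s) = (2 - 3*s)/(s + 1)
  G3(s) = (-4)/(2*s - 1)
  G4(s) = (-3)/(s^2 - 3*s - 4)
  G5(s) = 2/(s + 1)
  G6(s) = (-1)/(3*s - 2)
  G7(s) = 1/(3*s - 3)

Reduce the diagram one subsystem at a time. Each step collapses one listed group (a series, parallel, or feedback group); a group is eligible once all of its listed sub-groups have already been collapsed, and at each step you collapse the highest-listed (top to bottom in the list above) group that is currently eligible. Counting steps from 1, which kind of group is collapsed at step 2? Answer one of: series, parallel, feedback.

Reducing step by step:

1. combine G1, G2 in series
2. apply the feedback formula to (G1*G2), G3
3. feedback reduction of [(G1*G2)/(1+(G1*G2)*G3)], G4
4. parallel reduction of G5, G6
5. reduce the feedback loop with forward [[(G1*G2)/(1+(G1*G2)*G3)]/(1-[(G1*G2)/(1+(G1*G2)*G3)]*G4)] and return (G5+G6)
6. add [[[(G1*G2)/(1+(G1*G2)*G3)]/(1-[(G1*G2)/(1+(G1*G2)*G3)]*G4)]/(1+[[(G1*G2)/(1+(G1*G2)*G3)]/(1-[(G1*G2)/(1+(G1*G2)*G3)]*G4)]*(G5+G6))], G7 (parallel)
Step 2 collapses a feedback group.

Answer: feedback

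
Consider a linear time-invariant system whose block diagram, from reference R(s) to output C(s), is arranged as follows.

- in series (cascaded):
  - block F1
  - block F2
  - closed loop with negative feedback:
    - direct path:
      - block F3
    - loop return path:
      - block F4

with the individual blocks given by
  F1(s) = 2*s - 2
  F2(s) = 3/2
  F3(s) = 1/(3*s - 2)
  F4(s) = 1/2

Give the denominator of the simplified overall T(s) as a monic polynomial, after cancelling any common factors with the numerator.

Step 1 - feedback reduction of F3, F4 = 2/(6*s - 3)
Step 2 - multiply F1, F2, [F3/(1+F3*F4)] (series) = (2*s - 2)/(2*s - 1)
T(s) is the step-2 result (common factors already cancelled). Leading coefficient of the denominator: 2. Divide through by 2 for the monic polynomial.

Answer: s - 1/2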